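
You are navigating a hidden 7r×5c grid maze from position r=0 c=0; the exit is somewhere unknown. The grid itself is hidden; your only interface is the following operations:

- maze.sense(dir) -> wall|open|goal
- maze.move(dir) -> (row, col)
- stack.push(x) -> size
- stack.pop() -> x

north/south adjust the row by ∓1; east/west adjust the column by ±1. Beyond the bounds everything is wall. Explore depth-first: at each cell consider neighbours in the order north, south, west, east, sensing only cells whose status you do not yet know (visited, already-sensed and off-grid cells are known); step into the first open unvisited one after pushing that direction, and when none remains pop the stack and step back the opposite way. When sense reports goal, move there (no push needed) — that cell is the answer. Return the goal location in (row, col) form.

==> maze.sense(dir→south)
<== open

==> stack.push(x→south)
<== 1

==> maze.move(dir→south)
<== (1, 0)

==> maze.sense(dir→south)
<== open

==> stack.push(x→south)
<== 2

==> maze.move(dir→south)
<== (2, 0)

==> maze.sense(dir→south)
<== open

==> stack.push(x→south)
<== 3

==> maze.move(dir→south)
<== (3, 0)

==> maze.sense(dir→south)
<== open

==> stack.push(x→south)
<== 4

==> maze.move(dir→south)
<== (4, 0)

==> maze.sense(dir→south)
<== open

==> stack.push(x→south)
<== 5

==> maze.move(dir→south)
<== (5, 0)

==> maze.sense(dir→south)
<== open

==> stack.push(x→south)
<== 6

==> maze.move(dir→south)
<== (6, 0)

==> maze.sense(dir→east)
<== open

==> stack.push(x→east)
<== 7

==> maze.move(dir→east)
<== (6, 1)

==> maze.sense(dir→north)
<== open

==> stack.push(x→north)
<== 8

==> maze.move(dir→north)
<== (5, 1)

==> maze.sense(dir→north)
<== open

==> stack.push(x→north)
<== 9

==> maze.move(dir→north)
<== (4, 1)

==> maze.sense(dir→north)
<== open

==> stack.push(x→north)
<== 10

==> maze.move(dir→north)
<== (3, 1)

==> maze.sense(dir→north)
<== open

==> stack.push(x→north)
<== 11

==> maze.move(dir→north)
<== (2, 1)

==> maze.sense(dir→north)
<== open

==> stack.push(x→north)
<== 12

==> maze.move(dir→north)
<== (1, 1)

==> maze.sense(dir→north)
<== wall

==> maze.sense(dir→east)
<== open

==> stack.push(x→east)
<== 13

==> maze.move(dir→east)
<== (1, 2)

==> maze.sense(dir→north)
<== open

==> stack.push(x→north)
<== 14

==> maze.move(dir→north)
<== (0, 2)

==> maze.sense(dir→east)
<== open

==> stack.push(x→east)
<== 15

==> maze.move(dir→east)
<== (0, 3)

==> maze.sense(dir→south)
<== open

==> stack.push(x→south)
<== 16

==> maze.move(dir→south)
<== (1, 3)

==> maze.sense(dir→south)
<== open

==> stack.push(x→south)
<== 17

==> maze.move(dir→south)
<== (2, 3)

==> maze.sense(dir→south)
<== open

==> stack.push(x→south)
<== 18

==> maze.move(dir→south)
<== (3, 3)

==> maze.sense(dir→south)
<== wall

==> maze.sense(dir→west)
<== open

==> stack.push(x→west)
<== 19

==> maze.move(dir→west)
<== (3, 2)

==> maze.sense(dir→north)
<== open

==> stack.push(x→north)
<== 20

==> maze.move(dir→north)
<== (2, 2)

==> stack.pop()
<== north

==> maze.move(dir→south)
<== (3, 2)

==> maze.sense(dir→south)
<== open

==> stack.push(x→south)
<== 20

==> maze.move(dir→south)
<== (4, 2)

==> maze.sense(dir→south)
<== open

==> stack.push(x→south)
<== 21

==> maze.move(dir→south)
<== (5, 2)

==> maze.sense(dir→south)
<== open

==> stack.push(x→south)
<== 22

==> maze.move(dir→south)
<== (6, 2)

==> maze.sense(dir→east)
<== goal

==> maze.move(dir→east)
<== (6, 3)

Answer: (6, 3)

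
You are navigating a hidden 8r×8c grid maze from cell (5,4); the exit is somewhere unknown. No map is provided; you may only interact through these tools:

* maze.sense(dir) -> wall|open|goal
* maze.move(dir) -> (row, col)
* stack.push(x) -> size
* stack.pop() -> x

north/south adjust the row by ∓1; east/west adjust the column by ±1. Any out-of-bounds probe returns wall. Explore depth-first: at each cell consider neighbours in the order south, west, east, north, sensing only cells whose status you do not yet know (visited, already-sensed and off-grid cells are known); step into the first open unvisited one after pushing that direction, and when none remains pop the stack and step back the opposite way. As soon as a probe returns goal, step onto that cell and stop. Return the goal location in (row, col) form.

→ sense(dir: south)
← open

→ push(x: south)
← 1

→ move(dir: south)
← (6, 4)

→ sense(dir: south)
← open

→ push(x: south)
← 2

→ move(dir: south)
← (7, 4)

→ sense(dir: west)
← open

→ push(x: west)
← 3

→ move(dir: west)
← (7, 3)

→ sense(dir: west)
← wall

→ sense(dir: north)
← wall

→ pop()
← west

→ move(dir: east)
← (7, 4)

→ sense(dir: east)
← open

→ push(x: east)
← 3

→ move(dir: east)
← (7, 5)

→ sense(dir: east)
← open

→ push(x: east)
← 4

→ move(dir: east)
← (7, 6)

→ sense(dir: east)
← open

→ push(x: east)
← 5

→ move(dir: east)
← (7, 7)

→ sense(dir: north)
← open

→ push(x: north)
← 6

→ move(dir: north)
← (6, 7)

→ sense(dir: west)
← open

→ push(x: west)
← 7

→ move(dir: west)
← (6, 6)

→ sense(dir: west)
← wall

→ sense(dir: north)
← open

→ push(x: north)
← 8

→ move(dir: north)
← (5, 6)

→ sense(dir: west)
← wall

→ sense(dir: east)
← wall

→ sense(dir: north)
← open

→ push(x: north)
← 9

→ move(dir: north)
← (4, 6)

→ sense(dir: west)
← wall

→ sense(dir: east)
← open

→ push(x: east)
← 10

→ move(dir: east)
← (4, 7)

→ sense(dir: north)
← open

→ push(x: north)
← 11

→ move(dir: north)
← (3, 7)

→ sense(dir: west)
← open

→ push(x: west)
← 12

→ move(dir: west)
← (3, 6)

→ sense(dir: west)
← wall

→ sense(dir: north)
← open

→ push(x: north)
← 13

→ move(dir: north)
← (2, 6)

→ sense(dir: west)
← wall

→ sense(dir: east)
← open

→ push(x: east)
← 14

→ move(dir: east)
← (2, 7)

→ sense(dir: north)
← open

→ push(x: north)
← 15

→ move(dir: north)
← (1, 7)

→ sense(dir: west)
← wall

→ sense(dir: north)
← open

→ push(x: north)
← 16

→ move(dir: north)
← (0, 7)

→ sense(dir: west)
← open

→ push(x: west)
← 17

→ move(dir: west)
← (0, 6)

→ sense(dir: west)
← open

→ push(x: west)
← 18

→ move(dir: west)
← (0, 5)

→ sense(dir: south)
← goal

→ move(dir: south)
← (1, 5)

Answer: (1, 5)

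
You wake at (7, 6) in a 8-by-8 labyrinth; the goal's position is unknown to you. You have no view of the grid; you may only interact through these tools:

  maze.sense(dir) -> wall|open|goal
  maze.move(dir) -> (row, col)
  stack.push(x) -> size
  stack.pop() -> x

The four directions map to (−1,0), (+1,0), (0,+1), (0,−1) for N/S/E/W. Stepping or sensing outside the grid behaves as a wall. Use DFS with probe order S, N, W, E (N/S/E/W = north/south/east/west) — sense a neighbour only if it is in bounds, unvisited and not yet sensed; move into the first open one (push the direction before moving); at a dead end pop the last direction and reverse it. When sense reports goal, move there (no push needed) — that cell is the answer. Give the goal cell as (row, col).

$ sense dir='north'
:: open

$ push x='north'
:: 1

$ move dir='north'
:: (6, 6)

$ sense dir='north'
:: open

$ push x='north'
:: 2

$ move dir='north'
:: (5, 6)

$ sense dir='north'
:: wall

$ sense dir='west'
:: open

$ push x='west'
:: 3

$ move dir='west'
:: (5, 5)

$ sense dir='south'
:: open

$ push x='south'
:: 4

$ move dir='south'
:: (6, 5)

$ sense dir='south'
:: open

$ push x='south'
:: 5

$ move dir='south'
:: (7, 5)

$ sense dir='west'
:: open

$ push x='west'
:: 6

$ move dir='west'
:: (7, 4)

$ sense dir='north'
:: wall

$ sense dir='west'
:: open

$ push x='west'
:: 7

$ move dir='west'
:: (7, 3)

$ sense dir='north'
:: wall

$ sense dir='west'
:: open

$ push x='west'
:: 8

$ move dir='west'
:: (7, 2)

$ sense dir='north'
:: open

$ push x='north'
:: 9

$ move dir='north'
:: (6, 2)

$ sense dir='north'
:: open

$ push x='north'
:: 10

$ move dir='north'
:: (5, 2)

$ sense dir='north'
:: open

$ push x='north'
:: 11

$ move dir='north'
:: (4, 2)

$ sense dir='north'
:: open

$ push x='north'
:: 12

$ move dir='north'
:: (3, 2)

$ sense dir='north'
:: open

$ push x='north'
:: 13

$ move dir='north'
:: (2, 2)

$ sense dir='north'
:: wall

$ sense dir='west'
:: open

$ push x='west'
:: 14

$ move dir='west'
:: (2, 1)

$ sense dir='south'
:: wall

$ sense dir='north'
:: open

$ push x='north'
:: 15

$ move dir='north'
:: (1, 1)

$ sense dir='north'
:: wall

$ sense dir='west'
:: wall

$ pop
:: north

$ move dir='south'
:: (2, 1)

$ sense dir='west'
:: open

$ push x='west'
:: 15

$ move dir='west'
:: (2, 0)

$ sense dir='south'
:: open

$ push x='south'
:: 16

$ move dir='south'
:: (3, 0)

$ sense dir='south'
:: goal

$ move dir='south'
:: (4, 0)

Answer: (4, 0)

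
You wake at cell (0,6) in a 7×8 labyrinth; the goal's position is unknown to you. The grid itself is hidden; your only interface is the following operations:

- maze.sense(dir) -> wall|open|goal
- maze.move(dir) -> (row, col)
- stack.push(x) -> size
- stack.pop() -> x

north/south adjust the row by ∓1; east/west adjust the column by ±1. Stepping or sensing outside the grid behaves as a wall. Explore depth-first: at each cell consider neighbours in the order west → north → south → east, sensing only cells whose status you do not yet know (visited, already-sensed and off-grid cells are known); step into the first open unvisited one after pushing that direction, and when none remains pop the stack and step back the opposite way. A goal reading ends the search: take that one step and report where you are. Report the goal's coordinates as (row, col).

>> maze.sense(dir=west)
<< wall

>> maze.sense(dir=south)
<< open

>> stack.push(x=south)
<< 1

>> maze.move(dir=south)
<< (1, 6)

>> maze.sense(dir=west)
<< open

>> stack.push(x=west)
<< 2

>> maze.move(dir=west)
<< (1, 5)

>> maze.sense(dir=west)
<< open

>> stack.push(x=west)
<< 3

>> maze.move(dir=west)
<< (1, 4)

>> maze.sense(dir=west)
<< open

>> stack.push(x=west)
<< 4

>> maze.move(dir=west)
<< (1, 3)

>> maze.sense(dir=west)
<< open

>> stack.push(x=west)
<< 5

>> maze.move(dir=west)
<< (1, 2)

>> maze.sense(dir=west)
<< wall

>> maze.sense(dir=north)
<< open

>> stack.push(x=north)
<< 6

>> maze.move(dir=north)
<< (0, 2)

>> maze.sense(dir=west)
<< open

>> stack.push(x=west)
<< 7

>> maze.move(dir=west)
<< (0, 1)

>> maze.sense(dir=west)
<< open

>> stack.push(x=west)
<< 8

>> maze.move(dir=west)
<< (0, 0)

>> maze.sense(dir=south)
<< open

>> stack.push(x=south)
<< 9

>> maze.move(dir=south)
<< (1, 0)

>> maze.sense(dir=south)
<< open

>> stack.push(x=south)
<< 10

>> maze.move(dir=south)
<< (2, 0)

>> maze.sense(dir=south)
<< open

>> stack.push(x=south)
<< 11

>> maze.move(dir=south)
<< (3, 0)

>> maze.sense(dir=south)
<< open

>> stack.push(x=south)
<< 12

>> maze.move(dir=south)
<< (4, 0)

>> maze.sense(dir=south)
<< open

>> stack.push(x=south)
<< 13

>> maze.move(dir=south)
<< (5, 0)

>> maze.sense(dir=south)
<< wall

>> maze.sense(dir=east)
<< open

>> stack.push(x=east)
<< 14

>> maze.move(dir=east)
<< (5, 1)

>> maze.sense(dir=north)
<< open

>> stack.push(x=north)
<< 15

>> maze.move(dir=north)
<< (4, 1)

>> maze.sense(dir=north)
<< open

>> stack.push(x=north)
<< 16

>> maze.move(dir=north)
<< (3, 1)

>> maze.sense(dir=north)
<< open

>> stack.push(x=north)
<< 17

>> maze.move(dir=north)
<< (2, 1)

>> maze.sense(dir=east)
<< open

>> stack.push(x=east)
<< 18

>> maze.move(dir=east)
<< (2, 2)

>> maze.sense(dir=south)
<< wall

>> maze.sense(dir=east)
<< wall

>> stack.pop()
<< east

>> maze.move(dir=west)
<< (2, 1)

>> stack.pop()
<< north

>> maze.move(dir=south)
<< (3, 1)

>> stack.pop()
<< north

>> maze.move(dir=south)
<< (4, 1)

>> maze.sense(dir=east)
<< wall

>> stack.pop()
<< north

>> maze.move(dir=south)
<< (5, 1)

>> maze.sense(dir=south)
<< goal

>> maze.move(dir=south)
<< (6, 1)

Answer: (6, 1)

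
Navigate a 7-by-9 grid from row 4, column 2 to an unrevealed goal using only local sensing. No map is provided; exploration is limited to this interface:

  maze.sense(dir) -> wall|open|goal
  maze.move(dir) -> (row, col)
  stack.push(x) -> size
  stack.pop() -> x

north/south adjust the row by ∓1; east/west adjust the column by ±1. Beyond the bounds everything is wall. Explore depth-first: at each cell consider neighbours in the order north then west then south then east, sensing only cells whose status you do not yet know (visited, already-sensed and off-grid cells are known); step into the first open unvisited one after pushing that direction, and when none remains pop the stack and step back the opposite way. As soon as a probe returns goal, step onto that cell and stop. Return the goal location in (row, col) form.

! 1. sense(dir=north) == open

! 2. push(x=north) == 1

! 3. move(dir=north) == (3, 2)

! 4. sense(dir=north) == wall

! 5. sense(dir=west) == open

! 6. push(x=west) == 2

! 7. move(dir=west) == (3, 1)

! 8. sense(dir=north) == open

! 9. push(x=north) == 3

! 10. move(dir=north) == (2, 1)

! 11. sense(dir=north) == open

! 12. push(x=north) == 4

! 13. move(dir=north) == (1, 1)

! 14. sense(dir=north) == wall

! 15. sense(dir=west) == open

! 16. push(x=west) == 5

! 17. move(dir=west) == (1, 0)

! 18. sense(dir=north) == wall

! 19. sense(dir=south) == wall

! 20. pop() == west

! 21. move(dir=east) == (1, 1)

! 22. sense(dir=east) == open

! 23. push(x=east) == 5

! 24. move(dir=east) == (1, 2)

! 25. sense(dir=north) == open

! 26. push(x=north) == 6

! 27. move(dir=north) == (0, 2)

! 28. sense(dir=east) == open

! 29. push(x=east) == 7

! 30. move(dir=east) == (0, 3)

! 31. sense(dir=south) == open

! 32. push(x=south) == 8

! 33. move(dir=south) == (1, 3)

! 34. sense(dir=south) == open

! 35. push(x=south) == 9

! 36. move(dir=south) == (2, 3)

! 37. sense(dir=south) == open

! 38. push(x=south) == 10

! 39. move(dir=south) == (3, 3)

! 40. sense(dir=south) == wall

! 41. sense(dir=east) == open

! 42. push(x=east) == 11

! 43. move(dir=east) == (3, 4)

! 44. sense(dir=north) == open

! 45. push(x=north) == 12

! 46. move(dir=north) == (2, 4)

! 47. sense(dir=north) == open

! 48. push(x=north) == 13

! 49. move(dir=north) == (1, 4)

! 50. sense(dir=north) == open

! 51. push(x=north) == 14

! 52. move(dir=north) == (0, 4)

! 53. sense(dir=east) == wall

! 54. pop() == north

! 55. move(dir=south) == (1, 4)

! 56. sense(dir=east) == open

! 57. push(x=east) == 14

! 58. move(dir=east) == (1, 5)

! 59. sense(dir=south) == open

! 60. push(x=south) == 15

! 61. move(dir=south) == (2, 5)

! 62. sense(dir=south) == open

! 63. push(x=south) == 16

! 64. move(dir=south) == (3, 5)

! 65. sense(dir=south) == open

! 66. push(x=south) == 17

! 67. move(dir=south) == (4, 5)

! 68. sense(dir=west) == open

! 69. push(x=west) == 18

! 70. move(dir=west) == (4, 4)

! 71. sense(dir=south) == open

! 72. push(x=south) == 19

! 73. move(dir=south) == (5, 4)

! 74. sense(dir=west) == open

! 75. push(x=west) == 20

! 76. move(dir=west) == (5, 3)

! 77. sense(dir=west) == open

! 78. push(x=west) == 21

! 79. move(dir=west) == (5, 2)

! 80. sense(dir=west) == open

! 81. push(x=west) == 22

! 82. move(dir=west) == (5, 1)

! 83. sense(dir=north) == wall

! 84. sense(dir=west) == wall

! 85. sense(dir=south) == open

! 86. push(x=south) == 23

! 87. move(dir=south) == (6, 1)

! 88. sense(dir=west) == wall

! 89. sense(dir=east) == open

! 90. push(x=east) == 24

! 91. move(dir=east) == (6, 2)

! 92. sense(dir=east) == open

! 93. push(x=east) == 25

! 94. move(dir=east) == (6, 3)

! 95. sense(dir=east) == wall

! 96. pop() == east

! 97. move(dir=west) == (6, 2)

! 98. pop() == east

! 99. move(dir=west) == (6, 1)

! 100. pop() == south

! 101. move(dir=north) == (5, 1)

! 102. pop() == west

! 103. move(dir=east) == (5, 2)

! 104. pop() == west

! 105. move(dir=east) == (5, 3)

! 106. pop() == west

! 107. move(dir=east) == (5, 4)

! 108. sense(dir=east) == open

! 109. push(x=east) == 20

! 110. move(dir=east) == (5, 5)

! 111. sense(dir=south) == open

! 112. push(x=south) == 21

! 113. move(dir=south) == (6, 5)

! 114. sense(dir=east) == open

! 115. push(x=east) == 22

! 116. move(dir=east) == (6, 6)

! 117. sense(dir=north) == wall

! 118. sense(dir=east) == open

! 119. push(x=east) == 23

! 120. move(dir=east) == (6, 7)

! 121. sense(dir=north) == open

! 122. push(x=north) == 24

! 123. move(dir=north) == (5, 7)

! 124. sense(dir=north) == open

! 125. push(x=north) == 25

! 126. move(dir=north) == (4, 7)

! 127. sense(dir=north) == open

! 128. push(x=north) == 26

! 129. move(dir=north) == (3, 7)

! 130. sense(dir=north) == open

! 131. push(x=north) == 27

! 132. move(dir=north) == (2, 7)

! 133. sense(dir=north) == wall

! 134. sense(dir=west) == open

! 135. push(x=west) == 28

! 136. move(dir=west) == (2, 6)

! 137. sense(dir=north) == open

! 138. push(x=north) == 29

! 139. move(dir=north) == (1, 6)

! 140. sense(dir=north) == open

! 141. push(x=north) == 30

! 142. move(dir=north) == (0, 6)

! 143. sense(dir=east) == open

! 144. push(x=east) == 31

! 145. move(dir=east) == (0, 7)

! 146. sense(dir=east) == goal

! 147. move(dir=east) == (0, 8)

Answer: (0, 8)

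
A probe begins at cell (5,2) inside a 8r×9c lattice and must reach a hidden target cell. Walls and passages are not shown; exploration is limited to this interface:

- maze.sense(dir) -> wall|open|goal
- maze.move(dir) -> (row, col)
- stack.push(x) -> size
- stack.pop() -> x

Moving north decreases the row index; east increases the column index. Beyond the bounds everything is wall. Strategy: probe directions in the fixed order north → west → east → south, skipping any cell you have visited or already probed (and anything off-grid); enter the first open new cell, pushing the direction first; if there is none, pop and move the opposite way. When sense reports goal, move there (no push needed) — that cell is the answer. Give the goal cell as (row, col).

Calling maze.sense passing dir: north, : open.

Now I run stack.push passing x: north, → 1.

Then maze.move passing dir: north, — result: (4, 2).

Now I run maze.sense passing dir: north, and observe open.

Now I run stack.push passing x: north, yielding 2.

I run maze.move passing dir: north, giving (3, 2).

Next I call maze.sense passing dir: north, and see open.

Using stack.push passing x: north, : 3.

I invoke maze.move passing dir: north, — result: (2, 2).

Calling maze.sense passing dir: north, and get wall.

Calling maze.sense passing dir: west, : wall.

Now I run maze.sense passing dir: east, and see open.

I call stack.push passing x: east, and get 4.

Next I call maze.move passing dir: east, : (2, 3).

Then maze.sense passing dir: north, and see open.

Invoking stack.push passing x: north, : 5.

Now I run maze.move passing dir: north, and see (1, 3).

I call maze.sense passing dir: north, → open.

I use stack.push passing x: north, which returns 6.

I call maze.move passing dir: north, → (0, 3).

I call maze.sense passing dir: west, and get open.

Next I call stack.push passing x: west, giving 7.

I invoke maze.move passing dir: west, which returns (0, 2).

Next I call maze.sense passing dir: west, yielding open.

I try stack.push passing x: west, : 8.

Calling maze.move passing dir: west, and see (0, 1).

I call maze.sense passing dir: west, and observe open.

I use stack.push passing x: west, yielding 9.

Using maze.move passing dir: west, and get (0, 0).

Using maze.sense passing dir: south, and see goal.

Next I call maze.move passing dir: south, and see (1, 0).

Answer: (1, 0)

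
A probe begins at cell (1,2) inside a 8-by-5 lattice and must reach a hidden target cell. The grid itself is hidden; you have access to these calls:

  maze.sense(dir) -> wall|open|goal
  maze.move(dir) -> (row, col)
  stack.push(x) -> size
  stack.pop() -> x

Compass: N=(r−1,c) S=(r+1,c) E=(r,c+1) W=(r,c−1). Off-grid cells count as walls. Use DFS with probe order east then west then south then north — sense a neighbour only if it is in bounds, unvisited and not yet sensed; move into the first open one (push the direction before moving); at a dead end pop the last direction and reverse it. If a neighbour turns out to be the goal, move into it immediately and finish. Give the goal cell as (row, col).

$ maze.sense dir→east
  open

$ stack.push x→east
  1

$ maze.move dir→east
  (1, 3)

$ maze.sense dir→east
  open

$ stack.push x→east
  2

$ maze.move dir→east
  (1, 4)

$ maze.sense dir→south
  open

$ stack.push x→south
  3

$ maze.move dir→south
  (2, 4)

$ maze.sense dir→west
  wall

$ maze.sense dir→south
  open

$ stack.push x→south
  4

$ maze.move dir→south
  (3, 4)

$ maze.sense dir→west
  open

$ stack.push x→west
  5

$ maze.move dir→west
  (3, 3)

$ maze.sense dir→west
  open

$ stack.push x→west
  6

$ maze.move dir→west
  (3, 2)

$ maze.sense dir→west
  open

$ stack.push x→west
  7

$ maze.move dir→west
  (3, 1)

$ maze.sense dir→west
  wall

$ maze.sense dir→south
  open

$ stack.push x→south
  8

$ maze.move dir→south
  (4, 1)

$ maze.sense dir→east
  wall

$ maze.sense dir→west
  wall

$ maze.sense dir→south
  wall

$ stack.pop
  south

$ maze.move dir→north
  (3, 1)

$ maze.sense dir→north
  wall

$ stack.pop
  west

$ maze.move dir→east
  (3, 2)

$ maze.sense dir→north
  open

$ stack.push x→north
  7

$ maze.move dir→north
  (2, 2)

$ stack.pop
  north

$ maze.move dir→south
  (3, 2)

$ stack.pop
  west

$ maze.move dir→east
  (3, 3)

$ maze.sense dir→south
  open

$ stack.push x→south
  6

$ maze.move dir→south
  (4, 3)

$ maze.sense dir→east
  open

$ stack.push x→east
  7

$ maze.move dir→east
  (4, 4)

$ maze.sense dir→south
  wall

$ stack.pop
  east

$ maze.move dir→west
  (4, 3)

$ maze.sense dir→south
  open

$ stack.push x→south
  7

$ maze.move dir→south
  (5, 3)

$ maze.sense dir→west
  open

$ stack.push x→west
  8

$ maze.move dir→west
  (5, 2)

$ maze.sense dir→south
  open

$ stack.push x→south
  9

$ maze.move dir→south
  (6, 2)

$ maze.sense dir→east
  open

$ stack.push x→east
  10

$ maze.move dir→east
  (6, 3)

$ maze.sense dir→east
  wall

$ maze.sense dir→south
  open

$ stack.push x→south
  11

$ maze.move dir→south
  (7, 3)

$ maze.sense dir→east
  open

$ stack.push x→east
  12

$ maze.move dir→east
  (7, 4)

$ stack.pop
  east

$ maze.move dir→west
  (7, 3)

$ maze.sense dir→west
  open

$ stack.push x→west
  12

$ maze.move dir→west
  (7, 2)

$ maze.sense dir→west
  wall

$ stack.pop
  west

$ maze.move dir→east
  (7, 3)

$ stack.pop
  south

$ maze.move dir→north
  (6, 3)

$ stack.pop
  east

$ maze.move dir→west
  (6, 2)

$ maze.sense dir→west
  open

$ stack.push x→west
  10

$ maze.move dir→west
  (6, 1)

$ maze.sense dir→west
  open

$ stack.push x→west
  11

$ maze.move dir→west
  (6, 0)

$ maze.sense dir→south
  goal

$ maze.move dir→south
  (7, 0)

Answer: (7, 0)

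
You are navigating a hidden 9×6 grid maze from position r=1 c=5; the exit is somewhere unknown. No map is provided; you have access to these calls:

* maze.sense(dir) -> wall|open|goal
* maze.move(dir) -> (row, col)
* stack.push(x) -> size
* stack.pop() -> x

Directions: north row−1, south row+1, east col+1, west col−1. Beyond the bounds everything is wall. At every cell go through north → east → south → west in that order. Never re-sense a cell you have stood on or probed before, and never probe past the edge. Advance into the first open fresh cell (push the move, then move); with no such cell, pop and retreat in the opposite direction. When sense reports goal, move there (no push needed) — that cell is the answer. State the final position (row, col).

·→ maze.sense(dir=north)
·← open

·→ stack.push(x=north)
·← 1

·→ maze.move(dir=north)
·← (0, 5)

·→ maze.sense(dir=west)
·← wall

·→ stack.pop()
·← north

·→ maze.move(dir=south)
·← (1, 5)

·→ maze.sense(dir=south)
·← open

·→ stack.push(x=south)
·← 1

·→ maze.move(dir=south)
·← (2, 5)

·→ maze.sense(dir=south)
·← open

·→ stack.push(x=south)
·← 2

·→ maze.move(dir=south)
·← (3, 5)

·→ maze.sense(dir=south)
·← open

·→ stack.push(x=south)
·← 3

·→ maze.move(dir=south)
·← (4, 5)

·→ maze.sense(dir=south)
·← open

·→ stack.push(x=south)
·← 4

·→ maze.move(dir=south)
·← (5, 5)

·→ maze.sense(dir=south)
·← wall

·→ maze.sense(dir=west)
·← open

·→ stack.push(x=west)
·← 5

·→ maze.move(dir=west)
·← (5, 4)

·→ maze.sense(dir=north)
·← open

·→ stack.push(x=north)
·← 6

·→ maze.move(dir=north)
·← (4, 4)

·→ maze.sense(dir=north)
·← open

·→ stack.push(x=north)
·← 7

·→ maze.move(dir=north)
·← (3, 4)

·→ maze.sense(dir=north)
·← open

·→ stack.push(x=north)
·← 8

·→ maze.move(dir=north)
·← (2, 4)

·→ maze.sense(dir=north)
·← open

·→ stack.push(x=north)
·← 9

·→ maze.move(dir=north)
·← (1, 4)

·→ maze.sense(dir=west)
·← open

·→ stack.push(x=west)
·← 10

·→ maze.move(dir=west)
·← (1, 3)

·→ maze.sense(dir=north)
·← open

·→ stack.push(x=north)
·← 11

·→ maze.move(dir=north)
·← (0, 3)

·→ maze.sense(dir=west)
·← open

·→ stack.push(x=west)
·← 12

·→ maze.move(dir=west)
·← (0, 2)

·→ maze.sense(dir=south)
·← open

·→ stack.push(x=south)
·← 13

·→ maze.move(dir=south)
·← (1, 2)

·→ maze.sense(dir=south)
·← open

·→ stack.push(x=south)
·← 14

·→ maze.move(dir=south)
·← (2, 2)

·→ maze.sense(dir=east)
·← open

·→ stack.push(x=east)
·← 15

·→ maze.move(dir=east)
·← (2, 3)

·→ maze.sense(dir=south)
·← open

·→ stack.push(x=south)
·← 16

·→ maze.move(dir=south)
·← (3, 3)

·→ maze.sense(dir=south)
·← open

·→ stack.push(x=south)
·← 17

·→ maze.move(dir=south)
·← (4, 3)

·→ maze.sense(dir=south)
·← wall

·→ maze.sense(dir=west)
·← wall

·→ stack.pop()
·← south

·→ maze.move(dir=north)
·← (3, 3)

·→ maze.sense(dir=west)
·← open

·→ stack.push(x=west)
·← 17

·→ maze.move(dir=west)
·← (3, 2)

·→ maze.sense(dir=west)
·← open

·→ stack.push(x=west)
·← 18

·→ maze.move(dir=west)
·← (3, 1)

·→ maze.sense(dir=north)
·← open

·→ stack.push(x=north)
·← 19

·→ maze.move(dir=north)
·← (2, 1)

·→ maze.sense(dir=north)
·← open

·→ stack.push(x=north)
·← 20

·→ maze.move(dir=north)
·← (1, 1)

·→ maze.sense(dir=north)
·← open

·→ stack.push(x=north)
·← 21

·→ maze.move(dir=north)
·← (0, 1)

·→ maze.sense(dir=west)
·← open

·→ stack.push(x=west)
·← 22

·→ maze.move(dir=west)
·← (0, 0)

·→ maze.sense(dir=south)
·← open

·→ stack.push(x=south)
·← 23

·→ maze.move(dir=south)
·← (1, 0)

·→ maze.sense(dir=south)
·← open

·→ stack.push(x=south)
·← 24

·→ maze.move(dir=south)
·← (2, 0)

·→ maze.sense(dir=south)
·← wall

·→ stack.pop()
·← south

·→ maze.move(dir=north)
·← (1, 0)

·→ stack.pop()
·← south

·→ maze.move(dir=north)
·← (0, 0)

·→ stack.pop()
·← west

·→ maze.move(dir=east)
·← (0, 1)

·→ stack.pop()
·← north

·→ maze.move(dir=south)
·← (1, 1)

·→ stack.pop()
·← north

·→ maze.move(dir=south)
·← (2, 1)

·→ stack.pop()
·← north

·→ maze.move(dir=south)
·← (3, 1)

·→ maze.sense(dir=south)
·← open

·→ stack.push(x=south)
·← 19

·→ maze.move(dir=south)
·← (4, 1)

·→ maze.sense(dir=south)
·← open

·→ stack.push(x=south)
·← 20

·→ maze.move(dir=south)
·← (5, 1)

·→ maze.sense(dir=east)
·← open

·→ stack.push(x=east)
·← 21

·→ maze.move(dir=east)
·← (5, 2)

·→ maze.sense(dir=south)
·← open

·→ stack.push(x=south)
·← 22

·→ maze.move(dir=south)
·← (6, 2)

·→ maze.sense(dir=east)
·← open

·→ stack.push(x=east)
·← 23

·→ maze.move(dir=east)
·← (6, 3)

·→ maze.sense(dir=east)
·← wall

·→ maze.sense(dir=south)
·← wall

·→ stack.pop()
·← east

·→ maze.move(dir=west)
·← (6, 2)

·→ maze.sense(dir=south)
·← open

·→ stack.push(x=south)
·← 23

·→ maze.move(dir=south)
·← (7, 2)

·→ maze.sense(dir=south)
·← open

·→ stack.push(x=south)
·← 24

·→ maze.move(dir=south)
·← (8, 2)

·→ maze.sense(dir=east)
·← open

·→ stack.push(x=east)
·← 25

·→ maze.move(dir=east)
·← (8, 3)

·→ maze.sense(dir=east)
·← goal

·→ maze.move(dir=east)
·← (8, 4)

Answer: (8, 4)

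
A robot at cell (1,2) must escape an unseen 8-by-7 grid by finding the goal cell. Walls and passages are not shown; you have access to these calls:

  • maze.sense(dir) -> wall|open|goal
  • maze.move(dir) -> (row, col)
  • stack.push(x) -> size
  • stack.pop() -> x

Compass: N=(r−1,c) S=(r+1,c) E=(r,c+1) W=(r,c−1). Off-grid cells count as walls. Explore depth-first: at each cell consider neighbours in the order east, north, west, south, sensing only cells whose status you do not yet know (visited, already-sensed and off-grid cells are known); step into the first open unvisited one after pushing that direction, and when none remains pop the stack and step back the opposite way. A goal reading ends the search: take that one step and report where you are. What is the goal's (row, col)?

~$ sense dir=east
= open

~$ push x=east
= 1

~$ move dir=east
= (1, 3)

~$ sense dir=east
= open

~$ push x=east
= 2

~$ move dir=east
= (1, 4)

~$ sense dir=east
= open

~$ push x=east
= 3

~$ move dir=east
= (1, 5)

~$ sense dir=east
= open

~$ push x=east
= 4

~$ move dir=east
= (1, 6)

~$ sense dir=north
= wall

~$ sense dir=south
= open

~$ push x=south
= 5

~$ move dir=south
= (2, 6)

~$ sense dir=west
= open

~$ push x=west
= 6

~$ move dir=west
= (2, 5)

~$ sense dir=west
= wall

~$ sense dir=south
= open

~$ push x=south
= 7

~$ move dir=south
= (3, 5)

~$ sense dir=east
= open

~$ push x=east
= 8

~$ move dir=east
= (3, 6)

~$ sense dir=south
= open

~$ push x=south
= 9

~$ move dir=south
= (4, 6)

~$ sense dir=west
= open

~$ push x=west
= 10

~$ move dir=west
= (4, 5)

~$ sense dir=west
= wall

~$ sense dir=south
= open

~$ push x=south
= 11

~$ move dir=south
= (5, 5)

~$ sense dir=east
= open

~$ push x=east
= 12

~$ move dir=east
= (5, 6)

~$ sense dir=south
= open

~$ push x=south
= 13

~$ move dir=south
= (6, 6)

~$ sense dir=west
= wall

~$ sense dir=south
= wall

~$ pop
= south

~$ move dir=north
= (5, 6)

~$ pop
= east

~$ move dir=west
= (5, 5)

~$ sense dir=west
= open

~$ push x=west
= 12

~$ move dir=west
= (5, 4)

~$ sense dir=west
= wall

~$ sense dir=south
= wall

~$ pop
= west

~$ move dir=east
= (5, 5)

~$ pop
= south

~$ move dir=north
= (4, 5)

~$ pop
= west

~$ move dir=east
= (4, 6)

~$ pop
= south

~$ move dir=north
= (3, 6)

~$ pop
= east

~$ move dir=west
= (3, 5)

~$ sense dir=west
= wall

~$ pop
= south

~$ move dir=north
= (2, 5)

~$ pop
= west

~$ move dir=east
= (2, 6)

~$ pop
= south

~$ move dir=north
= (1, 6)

~$ pop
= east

~$ move dir=west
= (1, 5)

~$ sense dir=north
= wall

~$ pop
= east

~$ move dir=west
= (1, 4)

~$ sense dir=north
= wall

~$ pop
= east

~$ move dir=west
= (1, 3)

~$ sense dir=north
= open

~$ push x=north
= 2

~$ move dir=north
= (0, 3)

~$ sense dir=west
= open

~$ push x=west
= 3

~$ move dir=west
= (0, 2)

~$ sense dir=west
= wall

~$ pop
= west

~$ move dir=east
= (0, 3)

~$ pop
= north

~$ move dir=south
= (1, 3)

~$ sense dir=south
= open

~$ push x=south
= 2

~$ move dir=south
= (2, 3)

~$ sense dir=west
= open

~$ push x=west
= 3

~$ move dir=west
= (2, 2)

~$ sense dir=west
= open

~$ push x=west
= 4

~$ move dir=west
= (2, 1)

~$ sense dir=north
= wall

~$ sense dir=west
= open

~$ push x=west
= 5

~$ move dir=west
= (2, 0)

~$ sense dir=north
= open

~$ push x=north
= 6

~$ move dir=north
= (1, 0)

~$ sense dir=north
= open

~$ push x=north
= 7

~$ move dir=north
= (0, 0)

~$ pop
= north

~$ move dir=south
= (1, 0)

~$ pop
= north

~$ move dir=south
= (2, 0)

~$ sense dir=south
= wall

~$ pop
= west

~$ move dir=east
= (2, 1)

~$ sense dir=south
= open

~$ push x=south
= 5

~$ move dir=south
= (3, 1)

~$ sense dir=east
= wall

~$ sense dir=south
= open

~$ push x=south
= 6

~$ move dir=south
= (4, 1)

~$ sense dir=east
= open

~$ push x=east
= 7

~$ move dir=east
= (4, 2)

~$ sense dir=east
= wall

~$ sense dir=south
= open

~$ push x=south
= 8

~$ move dir=south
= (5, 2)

~$ sense dir=west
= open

~$ push x=west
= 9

~$ move dir=west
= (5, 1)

~$ sense dir=west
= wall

~$ sense dir=south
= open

~$ push x=south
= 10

~$ move dir=south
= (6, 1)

~$ sense dir=east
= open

~$ push x=east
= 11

~$ move dir=east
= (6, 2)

~$ sense dir=east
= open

~$ push x=east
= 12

~$ move dir=east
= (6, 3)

~$ sense dir=south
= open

~$ push x=south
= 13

~$ move dir=south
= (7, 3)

~$ sense dir=east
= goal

~$ move dir=east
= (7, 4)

Answer: (7, 4)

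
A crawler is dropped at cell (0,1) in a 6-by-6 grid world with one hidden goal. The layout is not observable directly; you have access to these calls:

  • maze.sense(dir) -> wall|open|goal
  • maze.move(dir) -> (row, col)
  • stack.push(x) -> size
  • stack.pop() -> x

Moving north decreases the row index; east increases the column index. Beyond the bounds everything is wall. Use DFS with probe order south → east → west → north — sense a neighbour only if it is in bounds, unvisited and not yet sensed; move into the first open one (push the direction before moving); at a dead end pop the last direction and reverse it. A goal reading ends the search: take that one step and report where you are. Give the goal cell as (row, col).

I use sense passing dir→south, : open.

I use push passing x→south, and get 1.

Invoking move passing dir→south, → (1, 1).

Using sense passing dir→south, and observe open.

Invoking push passing x→south, → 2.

I call move passing dir→south, yielding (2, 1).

I run sense passing dir→south, which returns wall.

Calling sense passing dir→east, : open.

I use push passing x→east, → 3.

Using move passing dir→east, which returns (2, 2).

I call sense passing dir→south, and get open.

Now I run push passing x→south, — result: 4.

I call move passing dir→south, → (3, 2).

I try sense passing dir→south, → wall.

I run sense passing dir→east, — result: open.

Then push passing x→east, and see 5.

Using move passing dir→east, giving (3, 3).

Then sense passing dir→south, giving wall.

Now I run sense passing dir→east, which returns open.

Invoking push passing x→east, → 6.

I call move passing dir→east, — result: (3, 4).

I run sense passing dir→south, yielding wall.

Using sense passing dir→east, : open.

Using push passing x→east, — result: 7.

I call move passing dir→east, yielding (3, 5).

Then sense passing dir→south, — result: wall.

I call sense passing dir→north, yielding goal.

I call move passing dir→north, and get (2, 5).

Answer: (2, 5)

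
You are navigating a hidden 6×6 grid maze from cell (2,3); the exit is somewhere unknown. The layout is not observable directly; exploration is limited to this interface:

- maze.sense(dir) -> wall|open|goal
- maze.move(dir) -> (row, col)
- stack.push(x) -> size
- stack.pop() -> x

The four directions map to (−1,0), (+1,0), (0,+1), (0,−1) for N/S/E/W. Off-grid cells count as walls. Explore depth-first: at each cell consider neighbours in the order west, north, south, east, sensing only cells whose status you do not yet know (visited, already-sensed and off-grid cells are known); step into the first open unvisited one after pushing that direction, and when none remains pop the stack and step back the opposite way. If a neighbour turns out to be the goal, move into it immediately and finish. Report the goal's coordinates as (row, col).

! 1. maze.sense(dir→west) : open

! 2. stack.push(x→west) : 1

! 3. maze.move(dir→west) : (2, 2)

! 4. maze.sense(dir→west) : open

! 5. stack.push(x→west) : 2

! 6. maze.move(dir→west) : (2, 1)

! 7. maze.sense(dir→west) : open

! 8. stack.push(x→west) : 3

! 9. maze.move(dir→west) : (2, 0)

! 10. maze.sense(dir→north) : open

! 11. stack.push(x→north) : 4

! 12. maze.move(dir→north) : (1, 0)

! 13. maze.sense(dir→north) : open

! 14. stack.push(x→north) : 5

! 15. maze.move(dir→north) : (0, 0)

! 16. maze.sense(dir→east) : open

! 17. stack.push(x→east) : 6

! 18. maze.move(dir→east) : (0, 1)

! 19. maze.sense(dir→south) : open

! 20. stack.push(x→south) : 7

! 21. maze.move(dir→south) : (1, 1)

! 22. maze.sense(dir→east) : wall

! 23. stack.pop() : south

! 24. maze.move(dir→north) : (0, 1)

! 25. maze.sense(dir→east) : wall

! 26. stack.pop() : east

! 27. maze.move(dir→west) : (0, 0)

! 28. stack.pop() : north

! 29. maze.move(dir→south) : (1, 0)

! 30. stack.pop() : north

! 31. maze.move(dir→south) : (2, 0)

! 32. maze.sense(dir→south) : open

! 33. stack.push(x→south) : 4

! 34. maze.move(dir→south) : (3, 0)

! 35. maze.sense(dir→south) : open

! 36. stack.push(x→south) : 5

! 37. maze.move(dir→south) : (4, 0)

! 38. maze.sense(dir→south) : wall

! 39. maze.sense(dir→east) : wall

! 40. stack.pop() : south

! 41. maze.move(dir→north) : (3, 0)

! 42. maze.sense(dir→east) : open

! 43. stack.push(x→east) : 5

! 44. maze.move(dir→east) : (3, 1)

! 45. maze.sense(dir→east) : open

! 46. stack.push(x→east) : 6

! 47. maze.move(dir→east) : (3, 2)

! 48. maze.sense(dir→south) : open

! 49. stack.push(x→south) : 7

! 50. maze.move(dir→south) : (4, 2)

! 51. maze.sense(dir→south) : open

! 52. stack.push(x→south) : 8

! 53. maze.move(dir→south) : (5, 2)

! 54. maze.sense(dir→west) : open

! 55. stack.push(x→west) : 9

! 56. maze.move(dir→west) : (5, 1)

! 57. stack.pop() : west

! 58. maze.move(dir→east) : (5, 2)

! 59. maze.sense(dir→east) : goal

! 60. maze.move(dir→east) : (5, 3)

Answer: (5, 3)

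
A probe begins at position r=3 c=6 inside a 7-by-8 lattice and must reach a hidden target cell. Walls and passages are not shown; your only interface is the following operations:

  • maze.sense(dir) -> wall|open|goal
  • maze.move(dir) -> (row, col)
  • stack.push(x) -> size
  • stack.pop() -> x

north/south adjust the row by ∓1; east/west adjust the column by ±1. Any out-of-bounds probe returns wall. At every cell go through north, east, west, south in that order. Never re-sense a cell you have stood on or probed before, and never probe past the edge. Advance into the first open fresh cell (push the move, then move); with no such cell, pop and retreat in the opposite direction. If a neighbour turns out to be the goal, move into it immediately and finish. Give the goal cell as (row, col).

-- maze.sense(north) => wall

-- maze.sense(east) => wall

-- maze.sense(west) => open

-- stack.push(west) => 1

-- maze.move(west) => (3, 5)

-- maze.sense(north) => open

-- stack.push(north) => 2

-- maze.move(north) => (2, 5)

-- maze.sense(north) => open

-- stack.push(north) => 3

-- maze.move(north) => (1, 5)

-- maze.sense(north) => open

-- stack.push(north) => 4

-- maze.move(north) => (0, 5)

-- maze.sense(east) => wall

-- maze.sense(west) => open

-- stack.push(west) => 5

-- maze.move(west) => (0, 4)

-- maze.sense(west) => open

-- stack.push(west) => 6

-- maze.move(west) => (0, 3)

-- maze.sense(west) => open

-- stack.push(west) => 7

-- maze.move(west) => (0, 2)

-- maze.sense(west) => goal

-- maze.move(west) => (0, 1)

Answer: (0, 1)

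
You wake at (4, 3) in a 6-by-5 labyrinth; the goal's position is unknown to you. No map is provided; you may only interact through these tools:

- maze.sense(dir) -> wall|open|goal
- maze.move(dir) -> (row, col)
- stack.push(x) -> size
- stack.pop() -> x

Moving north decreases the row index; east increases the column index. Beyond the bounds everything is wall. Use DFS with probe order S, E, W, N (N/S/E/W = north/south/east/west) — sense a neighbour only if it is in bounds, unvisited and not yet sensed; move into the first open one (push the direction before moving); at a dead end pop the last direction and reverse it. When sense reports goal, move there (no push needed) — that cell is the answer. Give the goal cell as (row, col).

Action: maze.sense[dir: south]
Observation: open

Action: stack.push[x: south]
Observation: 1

Action: maze.move[dir: south]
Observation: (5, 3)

Action: maze.sense[dir: east]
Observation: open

Action: stack.push[x: east]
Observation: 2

Action: maze.move[dir: east]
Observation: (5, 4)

Action: maze.sense[dir: north]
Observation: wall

Action: stack.pop[]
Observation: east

Action: maze.move[dir: west]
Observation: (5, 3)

Action: maze.sense[dir: west]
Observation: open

Action: stack.push[x: west]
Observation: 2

Action: maze.move[dir: west]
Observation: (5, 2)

Action: maze.sense[dir: west]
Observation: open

Action: stack.push[x: west]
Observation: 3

Action: maze.move[dir: west]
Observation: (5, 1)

Action: maze.sense[dir: west]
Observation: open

Action: stack.push[x: west]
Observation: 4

Action: maze.move[dir: west]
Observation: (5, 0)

Action: maze.sense[dir: north]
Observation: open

Action: stack.push[x: north]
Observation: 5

Action: maze.move[dir: north]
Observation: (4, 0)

Action: maze.sense[dir: east]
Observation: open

Action: stack.push[x: east]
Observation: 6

Action: maze.move[dir: east]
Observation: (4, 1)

Action: maze.sense[dir: east]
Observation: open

Action: stack.push[x: east]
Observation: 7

Action: maze.move[dir: east]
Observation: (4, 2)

Action: maze.sense[dir: north]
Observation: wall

Action: stack.pop[]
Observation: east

Action: maze.move[dir: west]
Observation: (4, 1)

Action: maze.sense[dir: north]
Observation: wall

Action: stack.pop[]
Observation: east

Action: maze.move[dir: west]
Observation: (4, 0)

Action: maze.sense[dir: north]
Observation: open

Action: stack.push[x: north]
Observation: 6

Action: maze.move[dir: north]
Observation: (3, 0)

Action: maze.sense[dir: north]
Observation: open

Action: stack.push[x: north]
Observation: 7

Action: maze.move[dir: north]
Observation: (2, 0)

Action: maze.sense[dir: east]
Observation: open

Action: stack.push[x: east]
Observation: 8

Action: maze.move[dir: east]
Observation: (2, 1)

Action: maze.sense[dir: east]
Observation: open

Action: stack.push[x: east]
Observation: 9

Action: maze.move[dir: east]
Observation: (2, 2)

Action: maze.sense[dir: east]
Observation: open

Action: stack.push[x: east]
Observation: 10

Action: maze.move[dir: east]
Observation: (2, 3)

Action: maze.sense[dir: south]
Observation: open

Action: stack.push[x: south]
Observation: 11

Action: maze.move[dir: south]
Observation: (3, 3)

Action: maze.sense[dir: east]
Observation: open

Action: stack.push[x: east]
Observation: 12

Action: maze.move[dir: east]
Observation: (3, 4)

Action: maze.sense[dir: north]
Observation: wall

Action: stack.pop[]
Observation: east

Action: maze.move[dir: west]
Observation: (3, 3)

Action: stack.pop[]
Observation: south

Action: maze.move[dir: north]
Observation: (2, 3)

Action: maze.sense[dir: north]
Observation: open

Action: stack.push[x: north]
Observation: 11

Action: maze.move[dir: north]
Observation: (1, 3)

Action: maze.sense[dir: east]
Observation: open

Action: stack.push[x: east]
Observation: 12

Action: maze.move[dir: east]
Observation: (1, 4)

Action: maze.sense[dir: north]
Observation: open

Action: stack.push[x: north]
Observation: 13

Action: maze.move[dir: north]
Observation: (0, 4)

Action: maze.sense[dir: west]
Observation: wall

Action: stack.pop[]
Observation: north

Action: maze.move[dir: south]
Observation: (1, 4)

Action: stack.pop[]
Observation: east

Action: maze.move[dir: west]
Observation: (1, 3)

Action: maze.sense[dir: west]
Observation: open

Action: stack.push[x: west]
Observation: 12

Action: maze.move[dir: west]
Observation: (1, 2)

Action: maze.sense[dir: west]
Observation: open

Action: stack.push[x: west]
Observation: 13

Action: maze.move[dir: west]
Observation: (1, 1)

Action: maze.sense[dir: west]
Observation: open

Action: stack.push[x: west]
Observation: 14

Action: maze.move[dir: west]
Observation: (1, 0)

Action: maze.sense[dir: north]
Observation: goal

Action: maze.move[dir: north]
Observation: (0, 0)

Answer: (0, 0)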